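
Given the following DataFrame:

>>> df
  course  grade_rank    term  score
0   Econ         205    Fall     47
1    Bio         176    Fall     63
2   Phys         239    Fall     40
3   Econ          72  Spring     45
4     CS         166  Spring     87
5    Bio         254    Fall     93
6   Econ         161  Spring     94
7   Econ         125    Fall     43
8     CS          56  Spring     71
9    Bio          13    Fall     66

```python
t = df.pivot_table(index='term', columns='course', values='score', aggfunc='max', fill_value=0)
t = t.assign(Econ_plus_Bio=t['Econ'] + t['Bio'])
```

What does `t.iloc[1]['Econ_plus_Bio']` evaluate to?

pivot: rows=term, cols=course, max(score):
course  Bio  CS  Econ  Phys
term                       
Fall     93   0    47    40
Spring    0  87    94     0
add column Econ_plus_Bio = t['Econ'] + t['Bio']:
course  Bio  CS  Econ  Phys  Econ_plus_Bio
term                                      
Fall     93   0    47    40            140
Spring    0  87    94     0             94
So iloc[1]['Econ_plus_Bio'] = 94.

94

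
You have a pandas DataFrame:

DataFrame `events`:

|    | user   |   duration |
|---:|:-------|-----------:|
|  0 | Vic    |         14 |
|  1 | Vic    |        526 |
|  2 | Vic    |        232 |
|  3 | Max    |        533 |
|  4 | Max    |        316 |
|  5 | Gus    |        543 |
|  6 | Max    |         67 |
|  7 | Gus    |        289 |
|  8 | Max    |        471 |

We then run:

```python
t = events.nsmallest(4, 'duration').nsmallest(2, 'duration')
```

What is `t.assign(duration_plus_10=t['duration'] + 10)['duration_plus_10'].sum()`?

101

take 4 rows with smallest duration:
  user  duration
0  Vic        14
6  Max        67
2  Vic       232
7  Gus       289
take 2 rows with smallest duration:
  user  duration
0  Vic        14
6  Max        67
add column duration_plus_10 = t['duration'] + 10:
  user  duration  duration_plus_10
0  Vic        14                24
6  Max        67                77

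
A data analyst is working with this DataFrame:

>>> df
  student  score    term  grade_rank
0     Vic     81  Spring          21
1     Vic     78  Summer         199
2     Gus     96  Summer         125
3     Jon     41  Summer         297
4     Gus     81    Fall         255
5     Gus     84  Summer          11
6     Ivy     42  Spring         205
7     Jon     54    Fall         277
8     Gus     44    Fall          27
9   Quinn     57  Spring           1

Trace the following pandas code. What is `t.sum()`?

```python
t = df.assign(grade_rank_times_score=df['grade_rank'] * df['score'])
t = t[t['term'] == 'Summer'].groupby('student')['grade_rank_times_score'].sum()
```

40623

add column grade_rank_times_score = df['grade_rank'] * df['score']:
  student  score    term  grade_rank  grade_rank_times_score
0     Vic     81  Spring          21                    1701
1     Vic     78  Summer         199                   15522
2     Gus     96  Summer         125                   12000
3     Jon     41  Summer         297                   12177
4     Gus     81    Fall         255                   20655
5     Gus     84  Summer          11                     924
6     Ivy     42  Spring         205                    8610
7     Jon     54    Fall         277                   14958
8     Gus     44    Fall          27                    1188
9   Quinn     57  Spring           1                      57
filter rows where term == 'Summer':
  student  score    term  grade_rank  grade_rank_times_score
1     Vic     78  Summer         199                   15522
2     Gus     96  Summer         125                   12000
3     Jon     41  Summer         297                   12177
5     Gus     84  Summer          11                     924
group by student, sum of grade_rank_times_score:
student
Gus    12924
Jon    12177
Vic    15522
Name: grade_rank_times_score, dtype: int64
The sum of the resulting series is 40623.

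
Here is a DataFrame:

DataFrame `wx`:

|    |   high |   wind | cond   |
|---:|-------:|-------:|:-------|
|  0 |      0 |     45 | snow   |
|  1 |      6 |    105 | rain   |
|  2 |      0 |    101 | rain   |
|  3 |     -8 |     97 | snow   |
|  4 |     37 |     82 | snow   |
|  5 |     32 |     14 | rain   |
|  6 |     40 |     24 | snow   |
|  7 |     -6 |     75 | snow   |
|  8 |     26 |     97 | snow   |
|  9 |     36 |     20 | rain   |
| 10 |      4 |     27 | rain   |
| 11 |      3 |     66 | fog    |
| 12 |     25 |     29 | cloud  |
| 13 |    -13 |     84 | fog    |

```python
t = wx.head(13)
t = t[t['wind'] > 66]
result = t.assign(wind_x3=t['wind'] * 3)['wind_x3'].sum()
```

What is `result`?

1671

take first 13 rows:
    high  wind   cond
0      0    45   snow
1      6   105   rain
2      0   101   rain
3     -8    97   snow
4     37    82   snow
5     32    14   rain
6     40    24   snow
7     -6    75   snow
8     26    97   snow
9     36    20   rain
10     4    27   rain
11     3    66    fog
12    25    29  cloud
filter rows where wind > 66:
   high  wind  cond
1     6   105  rain
2     0   101  rain
3    -8    97  snow
4    37    82  snow
7    -6    75  snow
8    26    97  snow
add column wind_x3 = t['wind'] * 3:
   high  wind  cond  wind_x3
1     6   105  rain      315
2     0   101  rain      303
3    -8    97  snow      291
4    37    82  snow      246
7    -6    75  snow      225
8    26    97  snow      291
Reading off the sum of column 'wind_x3', we get 1671.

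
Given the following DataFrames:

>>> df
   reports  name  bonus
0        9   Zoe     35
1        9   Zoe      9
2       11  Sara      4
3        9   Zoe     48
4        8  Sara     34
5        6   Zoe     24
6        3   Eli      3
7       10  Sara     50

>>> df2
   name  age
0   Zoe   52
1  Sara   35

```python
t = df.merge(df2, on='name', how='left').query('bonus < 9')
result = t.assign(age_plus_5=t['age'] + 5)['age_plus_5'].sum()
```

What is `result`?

merge on 'name' (how='left') → 8 rows:
   reports  name  bonus   age
0        9   Zoe     35  52.0
1        9   Zoe      9  52.0
2       11  Sara      4  35.0
3        9   Zoe     48  52.0
4        8  Sara     34  35.0
5        6   Zoe     24  52.0
6        3   Eli      3   NaN
7       10  Sara     50  35.0
filter rows where bonus < 9:
   reports  name  bonus   age
2       11  Sara      4  35.0
6        3   Eli      3   NaN
add column age_plus_5 = t['age'] + 5:
   reports  name  bonus   age  age_plus_5
2       11  Sara      4  35.0        40.0
6        3   Eli      3   NaN         NaN
Finally, sum of column 'age_plus_5' = 40.0.

40.0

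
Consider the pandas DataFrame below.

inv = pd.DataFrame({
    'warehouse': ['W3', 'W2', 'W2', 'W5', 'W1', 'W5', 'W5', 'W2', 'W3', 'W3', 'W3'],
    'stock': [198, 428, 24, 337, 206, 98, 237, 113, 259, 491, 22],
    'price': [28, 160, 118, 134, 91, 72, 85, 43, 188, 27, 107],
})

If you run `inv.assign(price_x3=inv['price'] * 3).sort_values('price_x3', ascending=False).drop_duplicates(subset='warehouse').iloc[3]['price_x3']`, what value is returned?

273

add column price_x3 = inv['price'] * 3:
   warehouse  stock  price  price_x3
0         W3    198     28        84
1         W2    428    160       480
2         W2     24    118       354
3         W5    337    134       402
4         W1    206     91       273
5         W5     98     72       216
6         W5    237     85       255
7         W2    113     43       129
8         W3    259    188       564
9         W3    491     27        81
10        W3     22    107       321
sort by price_x3 descending:
   warehouse  stock  price  price_x3
8         W3    259    188       564
1         W2    428    160       480
3         W5    337    134       402
2         W2     24    118       354
10        W3     22    107       321
4         W1    206     91       273
6         W5    237     85       255
5         W5     98     72       216
7         W2    113     43       129
0         W3    198     28        84
9         W3    491     27        81
drop duplicate warehouse (keep=first):
  warehouse  stock  price  price_x3
8        W3    259    188       564
1        W2    428    160       480
3        W5    337    134       402
4        W1    206     91       273
Taking the value at position 3, column 'price_x3' gives 273.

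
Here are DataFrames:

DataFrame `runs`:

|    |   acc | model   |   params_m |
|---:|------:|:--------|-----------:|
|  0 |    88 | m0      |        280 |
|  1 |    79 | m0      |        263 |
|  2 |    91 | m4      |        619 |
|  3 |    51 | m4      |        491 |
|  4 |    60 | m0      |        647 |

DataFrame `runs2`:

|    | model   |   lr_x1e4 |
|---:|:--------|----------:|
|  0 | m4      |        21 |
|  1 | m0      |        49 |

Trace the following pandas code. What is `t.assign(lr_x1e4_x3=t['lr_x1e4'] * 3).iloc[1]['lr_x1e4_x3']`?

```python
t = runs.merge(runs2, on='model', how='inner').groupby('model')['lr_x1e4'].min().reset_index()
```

63

merge on 'model' (how='inner') → 5 rows:
   acc model  params_m  lr_x1e4
0   88    m0       280       49
1   79    m0       263       49
2   91    m4       619       21
3   51    m4       491       21
4   60    m0       647       49
group by model, min of lr_x1e4:
model
m0    49
m4    21
Name: lr_x1e4, dtype: int64
reset_index():
  model  lr_x1e4
0    m0       49
1    m4       21
add column lr_x1e4_x3 = t['lr_x1e4'] * 3:
  model  lr_x1e4  lr_x1e4_x3
0    m0       49         147
1    m4       21          63
Hence 63.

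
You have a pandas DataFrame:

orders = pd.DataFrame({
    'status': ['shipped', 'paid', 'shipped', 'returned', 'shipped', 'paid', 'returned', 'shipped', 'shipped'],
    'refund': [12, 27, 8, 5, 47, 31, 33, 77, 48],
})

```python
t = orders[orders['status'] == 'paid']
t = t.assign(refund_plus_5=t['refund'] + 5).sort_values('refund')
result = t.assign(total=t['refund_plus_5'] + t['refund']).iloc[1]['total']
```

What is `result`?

67

filter rows where status == 'paid':
  status  refund
1   paid      27
5   paid      31
add column refund_plus_5 = t['refund'] + 5:
  status  refund  refund_plus_5
1   paid      27             32
5   paid      31             36
sort by refund:
  status  refund  refund_plus_5
1   paid      27             32
5   paid      31             36
add column total = t['refund_plus_5'] + t['refund']:
  status  refund  refund_plus_5  total
1   paid      27             32     59
5   paid      31             36     67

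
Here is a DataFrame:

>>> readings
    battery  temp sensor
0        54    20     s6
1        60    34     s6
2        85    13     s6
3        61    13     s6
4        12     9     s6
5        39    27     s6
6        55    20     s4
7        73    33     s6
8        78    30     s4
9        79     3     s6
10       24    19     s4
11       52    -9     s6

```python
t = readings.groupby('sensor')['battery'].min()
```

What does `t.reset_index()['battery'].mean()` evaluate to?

group by sensor, min of battery:
sensor
s4    24
s6    12
Name: battery, dtype: int64
reset_index():
  sensor  battery
0     s4       24
1     s6       12
So mean() = 18.0.

18.0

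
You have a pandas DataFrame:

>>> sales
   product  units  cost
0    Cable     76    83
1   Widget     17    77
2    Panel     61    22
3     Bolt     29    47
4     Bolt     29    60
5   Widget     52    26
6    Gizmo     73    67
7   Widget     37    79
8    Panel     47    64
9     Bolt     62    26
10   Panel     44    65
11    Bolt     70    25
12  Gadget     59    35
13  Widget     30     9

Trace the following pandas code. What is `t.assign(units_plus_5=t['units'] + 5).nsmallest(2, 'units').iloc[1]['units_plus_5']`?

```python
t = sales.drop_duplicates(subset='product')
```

drop duplicate product (keep=first):
   product  units  cost
0    Cable     76    83
1   Widget     17    77
2    Panel     61    22
3     Bolt     29    47
6    Gizmo     73    67
12  Gadget     59    35
add column units_plus_5 = t['units'] + 5:
   product  units  cost  units_plus_5
0    Cable     76    83            81
1   Widget     17    77            22
2    Panel     61    22            66
3     Bolt     29    47            34
6    Gizmo     73    67            78
12  Gadget     59    35            64
take 2 rows with smallest units:
  product  units  cost  units_plus_5
1  Widget     17    77            22
3    Bolt     29    47            34
Then the value at position 1, column 'units_plus_5': 34

34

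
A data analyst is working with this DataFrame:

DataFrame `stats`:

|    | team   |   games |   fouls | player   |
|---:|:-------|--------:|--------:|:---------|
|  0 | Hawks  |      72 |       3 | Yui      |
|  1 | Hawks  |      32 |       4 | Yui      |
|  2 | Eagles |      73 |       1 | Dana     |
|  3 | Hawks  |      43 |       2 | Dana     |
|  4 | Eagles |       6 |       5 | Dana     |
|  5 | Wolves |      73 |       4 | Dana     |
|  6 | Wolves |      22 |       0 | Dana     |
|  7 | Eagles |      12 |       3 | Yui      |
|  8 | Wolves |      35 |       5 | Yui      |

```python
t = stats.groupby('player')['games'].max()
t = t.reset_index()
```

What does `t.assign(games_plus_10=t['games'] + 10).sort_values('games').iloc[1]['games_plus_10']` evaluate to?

83

group by player, max of games:
player
Dana    73
Yui     72
Name: games, dtype: int64
reset_index():
  player  games
0   Dana     73
1    Yui     72
add column games_plus_10 = t['games'] + 10:
  player  games  games_plus_10
0   Dana     73             83
1    Yui     72             82
sort by games:
  player  games  games_plus_10
1    Yui     72             82
0   Dana     73             83
value at position 1, column 'games_plus_10' → 83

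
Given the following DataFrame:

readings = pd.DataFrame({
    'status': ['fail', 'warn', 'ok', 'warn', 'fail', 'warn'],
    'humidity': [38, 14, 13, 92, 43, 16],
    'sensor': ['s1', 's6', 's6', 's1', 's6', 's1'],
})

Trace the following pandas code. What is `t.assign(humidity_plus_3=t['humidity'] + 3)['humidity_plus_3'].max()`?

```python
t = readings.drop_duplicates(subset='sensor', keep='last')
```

46

drop duplicate sensor (keep=last):
  status  humidity sensor
4   fail        43     s6
5   warn        16     s1
add column humidity_plus_3 = t['humidity'] + 3:
  status  humidity sensor  humidity_plus_3
4   fail        43     s6               46
5   warn        16     s1               19
So max() = 46.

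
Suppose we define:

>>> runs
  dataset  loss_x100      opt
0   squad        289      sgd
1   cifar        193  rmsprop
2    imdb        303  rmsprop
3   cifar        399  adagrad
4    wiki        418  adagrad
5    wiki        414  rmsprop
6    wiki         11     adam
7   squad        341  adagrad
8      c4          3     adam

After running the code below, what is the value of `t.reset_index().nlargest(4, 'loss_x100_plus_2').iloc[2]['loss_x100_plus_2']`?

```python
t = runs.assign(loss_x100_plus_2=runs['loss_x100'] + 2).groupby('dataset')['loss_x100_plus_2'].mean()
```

add column loss_x100_plus_2 = runs['loss_x100'] + 2:
  dataset  loss_x100      opt  loss_x100_plus_2
0   squad        289      sgd               291
1   cifar        193  rmsprop               195
2    imdb        303  rmsprop               305
3   cifar        399  adagrad               401
4    wiki        418  adagrad               420
5    wiki        414  rmsprop               416
6    wiki         11     adam                13
7   squad        341  adagrad               343
8      c4          3     adam                 5
group by dataset, mean of loss_x100_plus_2:
dataset
c4         5.0
cifar    298.0
imdb     305.0
squad    317.0
wiki     283.0
Name: loss_x100_plus_2, dtype: float64
reset_index():
  dataset  loss_x100_plus_2
0      c4               5.0
1   cifar             298.0
2    imdb             305.0
3   squad             317.0
4    wiki             283.0
take 4 rows with largest loss_x100_plus_2:
  dataset  loss_x100_plus_2
3   squad             317.0
2    imdb             305.0
1   cifar             298.0
4    wiki             283.0
Reading off the value at position 2, column 'loss_x100_plus_2', we get 298.0.

298.0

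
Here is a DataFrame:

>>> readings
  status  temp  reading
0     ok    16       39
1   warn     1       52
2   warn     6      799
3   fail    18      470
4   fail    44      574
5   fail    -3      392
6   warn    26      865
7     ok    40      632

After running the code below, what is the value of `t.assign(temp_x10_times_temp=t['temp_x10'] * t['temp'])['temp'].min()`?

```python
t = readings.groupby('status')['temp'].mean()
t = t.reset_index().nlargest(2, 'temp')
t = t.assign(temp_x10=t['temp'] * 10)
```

19.6666666667

group by status, mean of temp:
status
fail    19.666667
ok      28.000000
warn    11.000000
Name: temp, dtype: float64
reset_index():
  status       temp
0   fail  19.666667
1     ok  28.000000
2   warn  11.000000
take 2 rows with largest temp:
  status       temp
1     ok  28.000000
0   fail  19.666667
add column temp_x10 = t['temp'] * 10:
  status       temp    temp_x10
1     ok  28.000000  280.000000
0   fail  19.666667  196.666667
add column temp_x10_times_temp = t['temp_x10'] * t['temp']:
  status       temp    temp_x10  temp_x10_times_temp
1     ok  28.000000  280.000000          7840.000000
0   fail  19.666667  196.666667          3867.777778
Reading off the min of column 'temp', we get 19.6666666667.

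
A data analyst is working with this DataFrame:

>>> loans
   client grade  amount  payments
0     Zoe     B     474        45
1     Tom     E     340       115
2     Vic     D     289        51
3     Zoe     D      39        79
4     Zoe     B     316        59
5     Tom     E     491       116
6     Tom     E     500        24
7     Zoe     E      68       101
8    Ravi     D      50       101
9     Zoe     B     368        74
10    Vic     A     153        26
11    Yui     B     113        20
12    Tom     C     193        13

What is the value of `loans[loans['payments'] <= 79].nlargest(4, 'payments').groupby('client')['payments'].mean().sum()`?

121.666666667

filter rows where payments <= 79:
   client grade  amount  payments
0     Zoe     B     474        45
2     Vic     D     289        51
3     Zoe     D      39        79
4     Zoe     B     316        59
6     Tom     E     500        24
9     Zoe     B     368        74
10    Vic     A     153        26
11    Yui     B     113        20
12    Tom     C     193        13
take 4 rows with largest payments:
  client grade  amount  payments
3    Zoe     D      39        79
9    Zoe     B     368        74
4    Zoe     B     316        59
2    Vic     D     289        51
group by client, mean of payments:
client
Vic    51.000000
Zoe    70.666667
Name: payments, dtype: float64
sum of the resulting series → 121.666666667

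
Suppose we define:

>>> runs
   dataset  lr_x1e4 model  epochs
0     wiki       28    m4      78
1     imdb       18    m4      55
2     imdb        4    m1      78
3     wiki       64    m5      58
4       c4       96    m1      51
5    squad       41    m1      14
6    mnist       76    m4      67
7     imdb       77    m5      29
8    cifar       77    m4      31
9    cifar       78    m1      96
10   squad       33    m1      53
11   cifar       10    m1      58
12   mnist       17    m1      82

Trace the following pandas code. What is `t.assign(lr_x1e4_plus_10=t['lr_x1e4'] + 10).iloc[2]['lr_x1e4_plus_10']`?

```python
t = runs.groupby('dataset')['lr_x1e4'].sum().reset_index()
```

109

group by dataset, sum of lr_x1e4:
dataset
c4        96
cifar    165
imdb      99
mnist     93
squad     74
wiki      92
Name: lr_x1e4, dtype: int64
reset_index():
  dataset  lr_x1e4
0      c4       96
1   cifar      165
2    imdb       99
3   mnist       93
4   squad       74
5    wiki       92
add column lr_x1e4_plus_10 = t['lr_x1e4'] + 10:
  dataset  lr_x1e4  lr_x1e4_plus_10
0      c4       96              106
1   cifar      165              175
2    imdb       99              109
3   mnist       93              103
4   squad       74               84
5    wiki       92              102
Taking the value at position 2, column 'lr_x1e4_plus_10' gives 109.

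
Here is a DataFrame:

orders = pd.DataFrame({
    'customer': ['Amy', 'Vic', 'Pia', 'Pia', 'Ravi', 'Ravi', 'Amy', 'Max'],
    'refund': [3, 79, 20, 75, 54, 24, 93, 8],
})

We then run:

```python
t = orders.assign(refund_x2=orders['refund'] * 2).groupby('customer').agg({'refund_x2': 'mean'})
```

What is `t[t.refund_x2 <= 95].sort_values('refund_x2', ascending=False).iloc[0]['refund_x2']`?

95.0

add column refund_x2 = orders['refund'] * 2:
  customer  refund  refund_x2
0      Amy       3          6
1      Vic      79        158
2      Pia      20         40
3      Pia      75        150
4     Ravi      54        108
5     Ravi      24         48
6      Amy      93        186
7      Max       8         16
group by customer, mean of refund_x2:
          refund_x2
customer           
Amy            96.0
Max            16.0
Pia            95.0
Ravi           78.0
Vic           158.0
filter rows where refund_x2 <= 95:
          refund_x2
customer           
Max            16.0
Pia            95.0
Ravi           78.0
sort by refund_x2 descending:
          refund_x2
customer           
Pia            95.0
Ravi           78.0
Max            16.0
value at position 0, column 'refund_x2' → 95.0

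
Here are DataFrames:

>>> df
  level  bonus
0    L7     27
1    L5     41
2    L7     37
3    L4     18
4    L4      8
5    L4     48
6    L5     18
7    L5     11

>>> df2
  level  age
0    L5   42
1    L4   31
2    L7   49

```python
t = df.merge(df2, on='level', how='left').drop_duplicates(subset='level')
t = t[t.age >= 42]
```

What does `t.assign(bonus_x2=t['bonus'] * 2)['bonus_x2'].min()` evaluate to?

merge on 'level' (how='left') → 8 rows:
  level  bonus  age
0    L7     27   49
1    L5     41   42
2    L7     37   49
3    L4     18   31
4    L4      8   31
5    L4     48   31
6    L5     18   42
7    L5     11   42
drop duplicate level (keep=first):
  level  bonus  age
0    L7     27   49
1    L5     41   42
3    L4     18   31
filter rows where age >= 42:
  level  bonus  age
0    L7     27   49
1    L5     41   42
add column bonus_x2 = t['bonus'] * 2:
  level  bonus  age  bonus_x2
0    L7     27   49        54
1    L5     41   42        82

54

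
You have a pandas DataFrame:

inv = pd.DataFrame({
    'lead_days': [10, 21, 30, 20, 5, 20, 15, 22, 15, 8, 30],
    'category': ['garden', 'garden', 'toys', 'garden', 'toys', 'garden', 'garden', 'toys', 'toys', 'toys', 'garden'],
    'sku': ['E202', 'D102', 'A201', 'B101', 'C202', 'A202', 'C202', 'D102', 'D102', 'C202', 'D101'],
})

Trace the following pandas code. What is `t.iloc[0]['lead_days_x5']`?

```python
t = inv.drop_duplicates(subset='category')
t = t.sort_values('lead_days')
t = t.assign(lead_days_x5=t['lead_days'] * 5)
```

50

drop duplicate category (keep=first):
   lead_days category   sku
0         10   garden  E202
2         30     toys  A201
sort by lead_days:
   lead_days category   sku
0         10   garden  E202
2         30     toys  A201
add column lead_days_x5 = t['lead_days'] * 5:
   lead_days category   sku  lead_days_x5
0         10   garden  E202            50
2         30     toys  A201           150
Hence 50.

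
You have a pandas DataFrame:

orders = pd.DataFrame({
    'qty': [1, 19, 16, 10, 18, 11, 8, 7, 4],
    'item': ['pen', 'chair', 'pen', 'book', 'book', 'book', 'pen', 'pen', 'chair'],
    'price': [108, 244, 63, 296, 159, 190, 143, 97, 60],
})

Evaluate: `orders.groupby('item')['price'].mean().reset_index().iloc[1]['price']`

152.0

group by item, mean of price:
item
book     215.00
chair    152.00
pen      102.75
Name: price, dtype: float64
reset_index():
    item   price
0   book  215.00
1  chair  152.00
2    pen  102.75
Then the value at position 1, column 'price': 152.0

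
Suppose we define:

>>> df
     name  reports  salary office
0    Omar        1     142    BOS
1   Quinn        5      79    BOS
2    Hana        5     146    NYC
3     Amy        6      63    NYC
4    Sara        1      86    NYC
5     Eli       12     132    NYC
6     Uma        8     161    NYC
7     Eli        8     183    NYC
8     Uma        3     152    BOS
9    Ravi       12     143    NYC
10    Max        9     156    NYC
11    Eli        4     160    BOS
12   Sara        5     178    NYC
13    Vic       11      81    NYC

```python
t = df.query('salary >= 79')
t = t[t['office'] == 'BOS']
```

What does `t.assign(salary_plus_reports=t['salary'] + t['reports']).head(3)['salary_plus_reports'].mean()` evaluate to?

filter rows where salary >= 79:
     name  reports  salary office
0    Omar        1     142    BOS
1   Quinn        5      79    BOS
2    Hana        5     146    NYC
4    Sara        1      86    NYC
5     Eli       12     132    NYC
6     Uma        8     161    NYC
7     Eli        8     183    NYC
8     Uma        3     152    BOS
9    Ravi       12     143    NYC
10    Max        9     156    NYC
11    Eli        4     160    BOS
12   Sara        5     178    NYC
13    Vic       11      81    NYC
filter rows where office == 'BOS':
     name  reports  salary office
0    Omar        1     142    BOS
1   Quinn        5      79    BOS
8     Uma        3     152    BOS
11    Eli        4     160    BOS
add column salary_plus_reports = t['salary'] + t['reports']:
     name  reports  salary office  salary_plus_reports
0    Omar        1     142    BOS                  143
1   Quinn        5      79    BOS                   84
8     Uma        3     152    BOS                  155
11    Eli        4     160    BOS                  164
take first 3 rows:
    name  reports  salary office  salary_plus_reports
0   Omar        1     142    BOS                  143
1  Quinn        5      79    BOS                   84
8    Uma        3     152    BOS                  155
Finally, mean of column 'salary_plus_reports' = 127.333333333.

127.333333333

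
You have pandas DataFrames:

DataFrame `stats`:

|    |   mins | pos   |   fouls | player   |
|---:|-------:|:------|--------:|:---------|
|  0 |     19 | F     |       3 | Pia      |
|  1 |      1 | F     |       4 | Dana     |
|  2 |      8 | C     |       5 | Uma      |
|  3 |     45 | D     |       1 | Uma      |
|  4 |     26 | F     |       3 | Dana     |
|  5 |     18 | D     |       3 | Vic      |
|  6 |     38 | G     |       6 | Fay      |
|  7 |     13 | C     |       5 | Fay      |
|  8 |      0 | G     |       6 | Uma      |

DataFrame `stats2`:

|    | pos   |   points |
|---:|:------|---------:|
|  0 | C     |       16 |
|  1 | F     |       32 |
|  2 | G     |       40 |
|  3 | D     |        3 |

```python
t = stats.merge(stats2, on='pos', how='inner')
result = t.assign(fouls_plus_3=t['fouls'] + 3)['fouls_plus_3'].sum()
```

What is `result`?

merge on 'pos' (how='inner') → 9 rows:
   mins pos  fouls player  points
0    19   F      3    Pia      32
1     1   F      4   Dana      32
2     8   C      5    Uma      16
3    45   D      1    Uma       3
4    26   F      3   Dana      32
5    18   D      3    Vic       3
6    38   G      6    Fay      40
7    13   C      5    Fay      16
8     0   G      6    Uma      40
add column fouls_plus_3 = t['fouls'] + 3:
   mins pos  fouls player  points  fouls_plus_3
0    19   F      3    Pia      32             6
1     1   F      4   Dana      32             7
2     8   C      5    Uma      16             8
3    45   D      1    Uma       3             4
4    26   F      3   Dana      32             6
5    18   D      3    Vic       3             6
6    38   G      6    Fay      40             9
7    13   C      5    Fay      16             8
8     0   G      6    Uma      40             9
Hence 63.

63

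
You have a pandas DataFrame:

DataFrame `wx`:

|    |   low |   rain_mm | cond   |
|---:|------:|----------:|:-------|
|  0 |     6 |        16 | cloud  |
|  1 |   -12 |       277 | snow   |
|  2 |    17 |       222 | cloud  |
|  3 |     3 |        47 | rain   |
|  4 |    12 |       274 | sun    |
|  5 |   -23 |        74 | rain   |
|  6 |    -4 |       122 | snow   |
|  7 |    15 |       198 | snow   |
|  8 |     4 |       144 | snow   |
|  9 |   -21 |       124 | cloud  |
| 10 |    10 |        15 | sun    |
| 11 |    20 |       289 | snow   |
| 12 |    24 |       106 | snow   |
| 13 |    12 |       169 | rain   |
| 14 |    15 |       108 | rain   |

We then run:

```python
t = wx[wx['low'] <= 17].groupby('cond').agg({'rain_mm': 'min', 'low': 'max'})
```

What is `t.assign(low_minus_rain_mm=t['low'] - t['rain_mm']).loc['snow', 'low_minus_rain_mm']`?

filter rows where low <= 17:
    low  rain_mm   cond
0     6       16  cloud
1   -12      277   snow
2    17      222  cloud
3     3       47   rain
4    12      274    sun
5   -23       74   rain
6    -4      122   snow
7    15      198   snow
8     4      144   snow
9   -21      124  cloud
10   10       15    sun
13   12      169   rain
14   15      108   rain
group by cond: min(rain_mm), max(low):
       rain_mm  low
cond               
cloud       16   17
rain        47   15
snow       122   15
sun         15   12
add column low_minus_rain_mm = t['low'] - t['rain_mm']:
       rain_mm  low  low_minus_rain_mm
cond                                  
cloud       16   17                  1
rain        47   15                -32
snow       122   15               -107
sun         15   12                 -3
Finally, value at row 'snow', column 'low_minus_rain_mm' = -107.

-107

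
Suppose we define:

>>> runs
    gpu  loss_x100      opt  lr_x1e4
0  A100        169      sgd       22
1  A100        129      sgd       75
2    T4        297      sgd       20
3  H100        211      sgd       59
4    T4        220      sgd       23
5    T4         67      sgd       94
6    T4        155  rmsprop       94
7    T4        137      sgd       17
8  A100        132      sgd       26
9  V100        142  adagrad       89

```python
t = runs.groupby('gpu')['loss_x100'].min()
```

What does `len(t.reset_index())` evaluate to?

4

group by gpu, min of loss_x100:
gpu
A100    129
H100    211
T4       67
V100    142
Name: loss_x100, dtype: int64
reset_index():
    gpu  loss_x100
0  A100        129
1  H100        211
2    T4         67
3  V100        142
Finally, number of rows = 4.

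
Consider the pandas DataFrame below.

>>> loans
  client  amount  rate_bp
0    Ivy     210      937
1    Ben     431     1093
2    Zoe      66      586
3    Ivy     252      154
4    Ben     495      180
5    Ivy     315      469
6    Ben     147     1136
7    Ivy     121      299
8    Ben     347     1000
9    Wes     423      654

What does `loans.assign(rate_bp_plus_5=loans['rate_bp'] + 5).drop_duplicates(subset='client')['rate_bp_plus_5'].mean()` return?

add column rate_bp_plus_5 = loans['rate_bp'] + 5:
  client  amount  rate_bp  rate_bp_plus_5
0    Ivy     210      937             942
1    Ben     431     1093            1098
2    Zoe      66      586             591
3    Ivy     252      154             159
4    Ben     495      180             185
5    Ivy     315      469             474
6    Ben     147     1136            1141
7    Ivy     121      299             304
8    Ben     347     1000            1005
9    Wes     423      654             659
drop duplicate client (keep=first):
  client  amount  rate_bp  rate_bp_plus_5
0    Ivy     210      937             942
1    Ben     431     1093            1098
2    Zoe      66      586             591
9    Wes     423      654             659
Taking the mean of column 'rate_bp_plus_5' gives 822.5.

822.5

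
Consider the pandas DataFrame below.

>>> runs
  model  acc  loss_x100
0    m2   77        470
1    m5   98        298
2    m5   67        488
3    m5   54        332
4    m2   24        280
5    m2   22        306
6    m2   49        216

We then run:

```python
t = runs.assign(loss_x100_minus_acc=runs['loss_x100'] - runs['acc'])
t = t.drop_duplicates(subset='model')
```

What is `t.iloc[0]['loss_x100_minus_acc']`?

add column loss_x100_minus_acc = runs['loss_x100'] - runs['acc']:
  model  acc  loss_x100  loss_x100_minus_acc
0    m2   77        470                  393
1    m5   98        298                  200
2    m5   67        488                  421
3    m5   54        332                  278
4    m2   24        280                  256
5    m2   22        306                  284
6    m2   49        216                  167
drop duplicate model (keep=first):
  model  acc  loss_x100  loss_x100_minus_acc
0    m2   77        470                  393
1    m5   98        298                  200
Finally, value at position 0, column 'loss_x100_minus_acc' = 393.

393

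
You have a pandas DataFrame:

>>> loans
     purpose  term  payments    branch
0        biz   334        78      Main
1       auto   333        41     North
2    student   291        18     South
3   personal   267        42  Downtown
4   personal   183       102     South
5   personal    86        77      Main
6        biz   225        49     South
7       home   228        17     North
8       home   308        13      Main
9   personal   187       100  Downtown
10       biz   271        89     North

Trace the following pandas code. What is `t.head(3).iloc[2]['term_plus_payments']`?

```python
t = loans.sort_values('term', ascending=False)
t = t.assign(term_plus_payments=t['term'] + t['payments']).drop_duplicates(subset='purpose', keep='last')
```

245

sort by term descending:
     purpose  term  payments    branch
0        biz   334        78      Main
1       auto   333        41     North
8       home   308        13      Main
2    student   291        18     South
10       biz   271        89     North
3   personal   267        42  Downtown
7       home   228        17     North
6        biz   225        49     South
9   personal   187       100  Downtown
4   personal   183       102     South
5   personal    86        77      Main
add column term_plus_payments = t['term'] + t['payments']:
     purpose  term  payments    branch  term_plus_payments
0        biz   334        78      Main                 412
1       auto   333        41     North                 374
8       home   308        13      Main                 321
2    student   291        18     South                 309
10       biz   271        89     North                 360
3   personal   267        42  Downtown                 309
7       home   228        17     North                 245
6        biz   225        49     South                 274
9   personal   187       100  Downtown                 287
4   personal   183       102     South                 285
5   personal    86        77      Main                 163
drop duplicate purpose (keep=last):
    purpose  term  payments branch  term_plus_payments
1      auto   333        41  North                 374
2   student   291        18  South                 309
7      home   228        17  North                 245
6       biz   225        49  South                 274
5  personal    86        77   Main                 163
take first 3 rows:
   purpose  term  payments branch  term_plus_payments
1     auto   333        41  North                 374
2  student   291        18  South                 309
7     home   228        17  North                 245
Finally, value at position 2, column 'term_plus_payments' = 245.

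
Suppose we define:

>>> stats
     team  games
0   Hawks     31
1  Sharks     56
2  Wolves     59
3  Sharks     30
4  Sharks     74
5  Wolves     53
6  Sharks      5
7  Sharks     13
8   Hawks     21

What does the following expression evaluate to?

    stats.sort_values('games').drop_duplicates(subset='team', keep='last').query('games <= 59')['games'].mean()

45.0

sort by games:
     team  games
6  Sharks      5
7  Sharks     13
8   Hawks     21
3  Sharks     30
0   Hawks     31
5  Wolves     53
1  Sharks     56
2  Wolves     59
4  Sharks     74
drop duplicate team (keep=last):
     team  games
0   Hawks     31
2  Wolves     59
4  Sharks     74
filter rows where games <= 59:
     team  games
0   Hawks     31
2  Wolves     59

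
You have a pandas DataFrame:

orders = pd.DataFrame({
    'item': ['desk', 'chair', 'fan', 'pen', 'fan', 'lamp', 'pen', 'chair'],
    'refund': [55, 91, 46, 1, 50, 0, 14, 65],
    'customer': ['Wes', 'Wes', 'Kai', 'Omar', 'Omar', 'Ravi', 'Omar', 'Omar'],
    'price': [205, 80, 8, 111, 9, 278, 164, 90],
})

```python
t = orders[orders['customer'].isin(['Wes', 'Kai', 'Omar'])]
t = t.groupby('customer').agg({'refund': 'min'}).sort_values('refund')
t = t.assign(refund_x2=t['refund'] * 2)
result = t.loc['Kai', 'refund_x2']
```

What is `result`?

filter rows where customer in ['Wes', 'Kai', 'Omar']:
    item  refund customer  price
0   desk      55      Wes    205
1  chair      91      Wes     80
2    fan      46      Kai      8
3    pen       1     Omar    111
4    fan      50     Omar      9
6    pen      14     Omar    164
7  chair      65     Omar     90
group by customer, min of refund:
          refund
customer        
Kai           46
Omar           1
Wes           55
sort by refund:
          refund
customer        
Omar           1
Kai           46
Wes           55
add column refund_x2 = t['refund'] * 2:
          refund  refund_x2
customer                   
Omar           1          2
Kai           46         92
Wes           55        110
Hence 92.

92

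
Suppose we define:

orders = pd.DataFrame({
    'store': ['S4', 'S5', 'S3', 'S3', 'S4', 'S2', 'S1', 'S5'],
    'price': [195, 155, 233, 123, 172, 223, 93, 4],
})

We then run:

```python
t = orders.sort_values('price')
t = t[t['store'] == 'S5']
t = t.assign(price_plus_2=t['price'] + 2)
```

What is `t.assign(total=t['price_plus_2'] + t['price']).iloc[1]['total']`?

312

sort by price:
  store  price
7    S5      4
6    S1     93
3    S3    123
1    S5    155
4    S4    172
0    S4    195
5    S2    223
2    S3    233
filter rows where store == 'S5':
  store  price
7    S5      4
1    S5    155
add column price_plus_2 = t['price'] + 2:
  store  price  price_plus_2
7    S5      4             6
1    S5    155           157
add column total = t['price_plus_2'] + t['price']:
  store  price  price_plus_2  total
7    S5      4             6     10
1    S5    155           157    312
Reading off the value at position 1, column 'total', we get 312.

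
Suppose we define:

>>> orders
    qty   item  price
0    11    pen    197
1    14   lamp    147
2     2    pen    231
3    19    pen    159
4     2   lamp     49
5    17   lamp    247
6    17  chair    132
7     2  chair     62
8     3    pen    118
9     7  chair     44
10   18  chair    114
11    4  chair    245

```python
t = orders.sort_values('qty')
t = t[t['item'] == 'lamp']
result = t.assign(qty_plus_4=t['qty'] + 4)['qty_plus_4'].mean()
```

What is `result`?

sort by qty:
    qty   item  price
2     2    pen    231
4     2   lamp     49
7     2  chair     62
8     3    pen    118
11    4  chair    245
9     7  chair     44
0    11    pen    197
1    14   lamp    147
5    17   lamp    247
6    17  chair    132
10   18  chair    114
3    19    pen    159
filter rows where item == 'lamp':
   qty  item  price
4    2  lamp     49
1   14  lamp    147
5   17  lamp    247
add column qty_plus_4 = t['qty'] + 4:
   qty  item  price  qty_plus_4
4    2  lamp     49           6
1   14  lamp    147          18
5   17  lamp    247          21
The mean of column 'qty_plus_4' is 15.0.

15.0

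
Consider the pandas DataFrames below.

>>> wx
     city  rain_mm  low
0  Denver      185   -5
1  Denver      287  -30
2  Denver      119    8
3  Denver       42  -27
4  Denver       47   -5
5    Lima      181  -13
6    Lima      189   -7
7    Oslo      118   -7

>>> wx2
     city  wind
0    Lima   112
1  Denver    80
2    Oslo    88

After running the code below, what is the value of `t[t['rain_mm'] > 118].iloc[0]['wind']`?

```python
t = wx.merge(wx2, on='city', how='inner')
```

80

merge on 'city' (how='inner') → 8 rows:
     city  rain_mm  low  wind
0  Denver      185   -5    80
1  Denver      287  -30    80
2  Denver      119    8    80
3  Denver       42  -27    80
4  Denver       47   -5    80
5    Lima      181  -13   112
6    Lima      189   -7   112
7    Oslo      118   -7    88
filter rows where rain_mm > 118:
     city  rain_mm  low  wind
0  Denver      185   -5    80
1  Denver      287  -30    80
2  Denver      119    8    80
5    Lima      181  -13   112
6    Lima      189   -7   112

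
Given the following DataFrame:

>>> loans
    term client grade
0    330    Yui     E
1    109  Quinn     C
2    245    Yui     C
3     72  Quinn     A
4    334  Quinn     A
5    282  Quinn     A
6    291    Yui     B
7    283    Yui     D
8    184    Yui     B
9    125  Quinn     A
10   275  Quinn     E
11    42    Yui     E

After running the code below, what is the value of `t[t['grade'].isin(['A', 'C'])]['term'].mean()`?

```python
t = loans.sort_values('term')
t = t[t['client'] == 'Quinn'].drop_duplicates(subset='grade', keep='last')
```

221.5

sort by term:
    term client grade
11    42    Yui     E
3     72  Quinn     A
1    109  Quinn     C
9    125  Quinn     A
8    184    Yui     B
2    245    Yui     C
10   275  Quinn     E
5    282  Quinn     A
7    283    Yui     D
6    291    Yui     B
0    330    Yui     E
4    334  Quinn     A
filter rows where client == 'Quinn':
    term client grade
3     72  Quinn     A
1    109  Quinn     C
9    125  Quinn     A
10   275  Quinn     E
5    282  Quinn     A
4    334  Quinn     A
drop duplicate grade (keep=last):
    term client grade
1    109  Quinn     C
10   275  Quinn     E
4    334  Quinn     A
filter rows where grade in ['A', 'C']:
   term client grade
1   109  Quinn     C
4   334  Quinn     A
The mean of column 'term' is 221.5.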